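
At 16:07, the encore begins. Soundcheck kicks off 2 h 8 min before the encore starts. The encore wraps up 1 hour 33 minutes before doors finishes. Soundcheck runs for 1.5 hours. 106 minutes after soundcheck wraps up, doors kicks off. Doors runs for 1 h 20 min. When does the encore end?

Soundcheck starts at 16:07 − 128 min = 13:59.
Soundcheck ends at 13:59 + 90 min = 15:29.
Doors starts at 15:29 + 106 min = 17:15.
Doors ends at 17:15 + 80 min = 18:35.
The encore ends at 18:35 − 93 min = 17:02.

17:02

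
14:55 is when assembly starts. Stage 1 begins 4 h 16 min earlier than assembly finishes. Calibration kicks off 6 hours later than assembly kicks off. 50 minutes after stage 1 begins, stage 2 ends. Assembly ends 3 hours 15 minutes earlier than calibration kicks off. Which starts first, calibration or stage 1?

Calibration starts at 14:55 + 360 min = 20:55.
Assembly ends at 20:55 − 195 min = 17:40.
Stage 1 starts at 17:40 − 256 min = 13:24.
Calibration starts at 20:55 and stage 1 starts at 13:24, so stage 1 is first.

stage 1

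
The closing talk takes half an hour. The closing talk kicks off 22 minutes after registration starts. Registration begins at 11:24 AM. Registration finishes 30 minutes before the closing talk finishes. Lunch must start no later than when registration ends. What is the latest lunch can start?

The closing talk starts at 11:24 AM + 22 min = 11:46 AM.
The closing talk ends at 11:46 AM + 30 min = 12:16 PM.
Registration ends at 12:16 PM − 30 min = 11:46 AM.
Lunch is bounded by registration, so the latest it can start is 11:46 AM.

11:46 AM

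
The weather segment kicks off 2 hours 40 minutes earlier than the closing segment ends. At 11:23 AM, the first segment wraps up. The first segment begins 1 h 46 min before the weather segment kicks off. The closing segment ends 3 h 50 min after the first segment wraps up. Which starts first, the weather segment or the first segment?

the first segment

The closing segment ends at 11:23 AM + 230 min = 3:13 PM.
The weather segment starts at 3:13 PM − 160 min = 12:33 PM.
The first segment starts at 12:33 PM − 106 min = 10:47 AM.
The weather segment starts at 12:33 PM and the first segment starts at 10:47 AM, so the first segment is first.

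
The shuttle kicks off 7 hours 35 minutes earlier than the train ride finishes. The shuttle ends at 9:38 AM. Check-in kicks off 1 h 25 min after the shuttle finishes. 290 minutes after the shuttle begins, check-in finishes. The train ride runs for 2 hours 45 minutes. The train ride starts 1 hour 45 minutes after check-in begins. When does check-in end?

Check-in starts at 9:38 AM + 85 min = 11:03 AM.
The train ride starts at 11:03 AM + 105 min = 12:48 PM.
The train ride ends at 12:48 PM + 165 min = 3:33 PM.
The shuttle starts at 3:33 PM − 455 min = 7:58 AM.
Check-in ends at 7:58 AM + 290 min = 12:48 PM.

12:48 PM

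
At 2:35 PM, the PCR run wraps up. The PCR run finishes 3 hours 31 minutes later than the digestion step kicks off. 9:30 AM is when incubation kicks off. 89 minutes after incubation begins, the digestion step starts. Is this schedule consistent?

No

The digestion step starts at 9:30 AM + 89 min = 10:59 AM.
The PCR run ends at 10:59 AM + 211 min = 2:30 PM.
But the PCR run is also said to end at 2:35 PM — a 5-minute conflict.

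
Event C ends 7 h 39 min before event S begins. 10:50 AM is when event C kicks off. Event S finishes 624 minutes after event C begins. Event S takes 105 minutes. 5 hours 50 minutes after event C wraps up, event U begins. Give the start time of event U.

5:40 PM

Event S ends at 10:50 AM + 624 min = 9:14 PM.
Event S starts at 9:14 PM − 105 min = 7:29 PM.
Event C ends at 7:29 PM − 459 min = 11:50 AM.
Event U starts at 11:50 AM + 350 min = 5:40 PM.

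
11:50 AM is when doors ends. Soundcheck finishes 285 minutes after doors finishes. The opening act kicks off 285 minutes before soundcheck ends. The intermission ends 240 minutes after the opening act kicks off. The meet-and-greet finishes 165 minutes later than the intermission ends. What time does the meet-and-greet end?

6:35 PM

Soundcheck ends at 11:50 AM + 285 min = 4:35 PM.
The opening act starts at 4:35 PM − 285 min = 11:50 AM.
The intermission ends at 11:50 AM + 240 min = 3:50 PM.
The meet-and-greet ends at 3:50 PM + 165 min = 6:35 PM.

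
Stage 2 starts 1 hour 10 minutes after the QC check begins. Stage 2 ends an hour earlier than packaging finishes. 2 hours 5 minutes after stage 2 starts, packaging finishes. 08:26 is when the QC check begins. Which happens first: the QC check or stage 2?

Stage 2 starts at 08:26 + 70 min = 09:36.
The QC check starts at 08:26 and stage 2 starts at 09:36, so the QC check is first.

the QC check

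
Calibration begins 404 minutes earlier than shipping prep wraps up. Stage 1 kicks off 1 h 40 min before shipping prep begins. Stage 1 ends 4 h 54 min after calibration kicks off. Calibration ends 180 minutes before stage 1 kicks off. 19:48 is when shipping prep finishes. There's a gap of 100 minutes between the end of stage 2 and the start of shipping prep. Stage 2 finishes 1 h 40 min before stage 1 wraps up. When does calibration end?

13:18

Calibration starts at 19:48 − 404 min = 13:04.
Stage 1 ends at 13:04 + 294 min = 17:58.
Stage 2 ends at 17:58 − 100 min = 16:18.
Shipping prep starts at 16:18 + 100 min = 17:58.
Stage 1 starts at 17:58 − 100 min = 16:18.
Calibration ends at 16:18 − 180 min = 13:18.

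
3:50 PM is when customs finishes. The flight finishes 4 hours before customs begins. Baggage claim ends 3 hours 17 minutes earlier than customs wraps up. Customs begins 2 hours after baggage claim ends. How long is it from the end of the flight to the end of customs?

317 minutes

Baggage claim ends at 3:50 PM − 197 min = 12:33 PM.
Customs starts at 12:33 PM + 120 min = 2:33 PM.
The flight ends at 2:33 PM − 240 min = 10:33 AM.
From 10:33 AM to 3:50 PM is 317 minutes.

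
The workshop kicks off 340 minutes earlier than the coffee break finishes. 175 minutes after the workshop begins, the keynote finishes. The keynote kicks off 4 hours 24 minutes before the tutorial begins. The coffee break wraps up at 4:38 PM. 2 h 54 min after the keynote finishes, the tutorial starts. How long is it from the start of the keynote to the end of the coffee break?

The workshop starts at 4:38 PM − 340 min = 10:58 AM.
The keynote ends at 10:58 AM + 175 min = 1:53 PM.
The tutorial starts at 1:53 PM + 174 min = 4:47 PM.
The keynote starts at 4:47 PM − 264 min = 12:23 PM.
From 12:23 PM to 4:38 PM is 255 minutes.

255 minutes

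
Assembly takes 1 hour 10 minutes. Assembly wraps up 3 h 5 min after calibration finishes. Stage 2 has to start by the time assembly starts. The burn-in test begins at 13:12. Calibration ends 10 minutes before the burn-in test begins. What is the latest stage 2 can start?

Calibration ends at 13:12 − 10 min = 13:02.
Assembly ends at 13:02 + 185 min = 16:07.
Assembly starts at 16:07 − 70 min = 14:57.
Stage 2 is bounded by assembly, so the latest it can start is 14:57.

14:57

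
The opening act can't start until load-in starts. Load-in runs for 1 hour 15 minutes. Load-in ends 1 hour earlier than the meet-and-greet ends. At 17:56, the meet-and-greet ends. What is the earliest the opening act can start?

Load-in ends at 17:56 − 60 min = 16:56.
Load-in starts at 16:56 − 75 min = 15:41.
The opening act is bounded by load-in, so the earliest it can start is 15:41.

15:41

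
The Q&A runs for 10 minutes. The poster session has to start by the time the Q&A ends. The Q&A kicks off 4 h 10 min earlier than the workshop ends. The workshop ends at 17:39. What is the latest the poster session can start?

13:39

The Q&A starts at 17:39 − 250 min = 13:29.
The Q&A ends at 13:29 + 10 min = 13:39.
The poster session is bounded by the Q&A, so the latest it can start is 13:39.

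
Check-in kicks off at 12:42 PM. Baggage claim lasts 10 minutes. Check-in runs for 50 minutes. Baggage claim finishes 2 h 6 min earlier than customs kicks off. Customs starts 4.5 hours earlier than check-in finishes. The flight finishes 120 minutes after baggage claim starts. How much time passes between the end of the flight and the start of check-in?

Check-in ends at 12:42 PM + 50 min = 1:32 PM.
Customs starts at 1:32 PM − 270 min = 9:02 AM.
Baggage claim ends at 9:02 AM − 126 min = 6:56 AM.
Baggage claim starts at 6:56 AM − 10 min = 6:46 AM.
The flight ends at 6:46 AM + 120 min = 8:46 AM.
From 8:46 AM to 12:42 PM is 3 h 56 min.

3 h 56 min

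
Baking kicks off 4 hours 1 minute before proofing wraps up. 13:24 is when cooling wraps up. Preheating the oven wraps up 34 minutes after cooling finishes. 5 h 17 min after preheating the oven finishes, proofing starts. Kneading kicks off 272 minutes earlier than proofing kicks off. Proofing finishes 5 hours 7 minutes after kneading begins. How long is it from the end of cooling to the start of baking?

Preheating the oven ends at 13:24 + 34 min = 13:58.
Proofing starts at 13:58 + 317 min = 19:15.
Kneading starts at 19:15 − 272 min = 14:43.
Proofing ends at 14:43 + 307 min = 19:50.
Baking starts at 19:50 − 241 min = 15:49.
From 13:24 to 15:49 is 2 hours 25 minutes.

2 hours 25 minutes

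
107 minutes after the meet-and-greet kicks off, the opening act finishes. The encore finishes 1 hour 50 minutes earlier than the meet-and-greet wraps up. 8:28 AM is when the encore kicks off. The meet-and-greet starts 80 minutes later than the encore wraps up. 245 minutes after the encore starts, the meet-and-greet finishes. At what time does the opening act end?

1:50 PM

The meet-and-greet ends at 8:28 AM + 245 min = 12:33 PM.
The encore ends at 12:33 PM − 110 min = 10:43 AM.
The meet-and-greet starts at 10:43 AM + 80 min = 12:03 PM.
The opening act ends at 12:03 PM + 107 min = 1:50 PM.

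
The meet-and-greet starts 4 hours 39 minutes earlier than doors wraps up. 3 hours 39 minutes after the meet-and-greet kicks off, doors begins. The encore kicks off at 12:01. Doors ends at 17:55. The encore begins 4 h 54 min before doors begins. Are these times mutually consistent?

Yes

The meet-and-greet starts at 17:55 − 279 min = 13:16.
Doors starts at 13:16 + 219 min = 16:55.
The encore starts at 16:55 − 294 min = 12:01.
That matches the stated 12:01, so the schedule is consistent.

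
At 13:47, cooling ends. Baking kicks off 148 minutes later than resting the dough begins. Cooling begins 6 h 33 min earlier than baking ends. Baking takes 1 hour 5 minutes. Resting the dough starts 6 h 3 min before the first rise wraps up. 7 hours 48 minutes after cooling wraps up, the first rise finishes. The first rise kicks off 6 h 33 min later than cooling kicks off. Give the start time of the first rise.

19:05

The first rise ends at 13:47 + 468 min = 21:35.
Resting the dough starts at 21:35 − 363 min = 15:32.
Baking starts at 15:32 + 148 min = 18:00.
Baking ends at 18:00 + 65 min = 19:05.
Cooling starts at 19:05 − 393 min = 12:32.
The first rise starts at 12:32 + 393 min = 19:05.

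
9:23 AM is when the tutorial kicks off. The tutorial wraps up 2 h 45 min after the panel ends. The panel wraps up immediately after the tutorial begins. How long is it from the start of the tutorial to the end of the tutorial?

The panel ends at 9:23 AM.
The tutorial ends at 9:23 AM + 165 min = 12:08 PM.
From 9:23 AM to 12:08 PM is 165 minutes.

165 minutes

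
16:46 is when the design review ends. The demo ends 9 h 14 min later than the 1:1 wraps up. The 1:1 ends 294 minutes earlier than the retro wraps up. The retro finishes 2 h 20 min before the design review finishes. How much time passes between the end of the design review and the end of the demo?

2 hours

The retro ends at 16:46 − 140 min = 14:26.
The 1:1 ends at 14:26 − 294 min = 09:32.
The demo ends at 09:32 + 554 min = 18:46.
From 16:46 to 18:46 is 2 hours.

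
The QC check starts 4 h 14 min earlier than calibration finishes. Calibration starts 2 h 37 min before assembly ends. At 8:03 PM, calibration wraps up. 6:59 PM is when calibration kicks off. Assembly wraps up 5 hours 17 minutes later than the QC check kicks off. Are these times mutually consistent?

No

The QC check starts at 8:03 PM − 254 min = 3:49 PM.
Assembly ends at 3:49 PM + 317 min = 9:06 PM.
Calibration starts at 9:06 PM − 157 min = 6:29 PM.
But calibration is also said to start at 6:59 PM — a 30-minute conflict.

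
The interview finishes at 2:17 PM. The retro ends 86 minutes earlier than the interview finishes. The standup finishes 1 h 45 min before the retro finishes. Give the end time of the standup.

11:06 AM

The retro ends at 2:17 PM − 86 min = 12:51 PM.
The standup ends at 12:51 PM − 105 min = 11:06 AM.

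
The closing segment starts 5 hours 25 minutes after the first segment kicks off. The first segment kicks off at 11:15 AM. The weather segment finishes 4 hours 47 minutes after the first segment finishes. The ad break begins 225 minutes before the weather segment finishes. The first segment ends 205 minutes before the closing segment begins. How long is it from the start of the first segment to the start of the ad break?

182 minutes

The closing segment starts at 11:15 AM + 325 min = 4:40 PM.
The first segment ends at 4:40 PM − 205 min = 1:15 PM.
The weather segment ends at 1:15 PM + 287 min = 6:02 PM.
The ad break starts at 6:02 PM − 225 min = 2:17 PM.
From 11:15 AM to 2:17 PM is 182 minutes.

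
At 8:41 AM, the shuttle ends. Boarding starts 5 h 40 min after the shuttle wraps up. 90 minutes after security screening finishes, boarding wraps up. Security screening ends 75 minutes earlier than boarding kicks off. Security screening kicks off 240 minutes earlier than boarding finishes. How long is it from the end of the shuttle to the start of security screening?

Boarding starts at 8:41 AM + 340 min = 2:21 PM.
Security screening ends at 2:21 PM − 75 min = 1:06 PM.
Boarding ends at 1:06 PM + 90 min = 2:36 PM.
Security screening starts at 2:36 PM − 240 min = 10:36 AM.
From 8:41 AM to 10:36 AM is 1 h 55 min.

1 h 55 min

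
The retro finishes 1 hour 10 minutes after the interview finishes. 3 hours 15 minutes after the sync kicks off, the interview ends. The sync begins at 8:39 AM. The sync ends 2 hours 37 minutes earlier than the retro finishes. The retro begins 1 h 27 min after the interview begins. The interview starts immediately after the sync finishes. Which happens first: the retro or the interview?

the interview

The interview ends at 8:39 AM + 195 min = 11:54 AM.
The retro ends at 11:54 AM + 70 min = 1:04 PM.
The sync ends at 1:04 PM − 157 min = 10:27 AM.
So the interview starts at 10:27 AM.
The retro starts at 10:27 AM + 87 min = 11:54 AM.
The retro starts at 11:54 AM and the interview starts at 10:27 AM, so the interview is first.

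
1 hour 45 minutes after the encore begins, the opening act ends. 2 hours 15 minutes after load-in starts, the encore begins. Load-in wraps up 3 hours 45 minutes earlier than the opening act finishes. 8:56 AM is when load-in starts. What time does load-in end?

The encore starts at 8:56 AM + 135 min = 11:11 AM.
The opening act ends at 11:11 AM + 105 min = 12:56 PM.
Load-in ends at 12:56 PM − 225 min = 9:11 AM.

9:11 AM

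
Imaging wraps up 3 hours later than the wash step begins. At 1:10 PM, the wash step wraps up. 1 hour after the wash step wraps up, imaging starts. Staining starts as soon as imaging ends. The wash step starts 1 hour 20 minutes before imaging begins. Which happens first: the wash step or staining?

Imaging starts at 1:10 PM + 60 min = 2:10 PM.
The wash step starts at 2:10 PM − 80 min = 12:50 PM.
Imaging ends at 12:50 PM + 180 min = 3:50 PM.
So staining starts at 3:50 PM.
The wash step starts at 12:50 PM and staining starts at 3:50 PM, so the wash step is first.

the wash step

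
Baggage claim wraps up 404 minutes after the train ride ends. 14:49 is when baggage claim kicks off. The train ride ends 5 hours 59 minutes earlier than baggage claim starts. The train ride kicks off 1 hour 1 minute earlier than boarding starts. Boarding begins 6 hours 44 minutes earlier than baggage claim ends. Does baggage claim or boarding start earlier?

The train ride ends at 14:49 − 359 min = 08:50.
Baggage claim ends at 08:50 + 404 min = 15:34.
Boarding starts at 15:34 − 404 min = 08:50.
Baggage claim starts at 14:49 and boarding starts at 08:50, so boarding is first.

boarding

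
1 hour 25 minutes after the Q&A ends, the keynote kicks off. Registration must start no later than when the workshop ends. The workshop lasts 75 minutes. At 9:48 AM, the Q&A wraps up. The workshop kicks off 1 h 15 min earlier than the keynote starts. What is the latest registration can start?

11:13 AM

The keynote starts at 9:48 AM + 85 min = 11:13 AM.
The workshop starts at 11:13 AM − 75 min = 9:58 AM.
The workshop ends at 9:58 AM + 75 min = 11:13 AM.
Registration is bounded by the workshop, so the latest it can start is 11:13 AM.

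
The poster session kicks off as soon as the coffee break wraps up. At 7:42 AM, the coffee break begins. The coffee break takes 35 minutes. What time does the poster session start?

The coffee break ends at 7:42 AM + 35 min = 8:17 AM.
So the poster session starts at 8:17 AM.

8:17 AM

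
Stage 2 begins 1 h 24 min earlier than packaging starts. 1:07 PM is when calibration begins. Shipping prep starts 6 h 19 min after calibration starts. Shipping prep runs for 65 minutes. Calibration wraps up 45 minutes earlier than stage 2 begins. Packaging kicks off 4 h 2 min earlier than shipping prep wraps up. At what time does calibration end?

2:20 PM

Shipping prep starts at 1:07 PM + 379 min = 7:26 PM.
Shipping prep ends at 7:26 PM + 65 min = 8:31 PM.
Packaging starts at 8:31 PM − 242 min = 4:29 PM.
Stage 2 starts at 4:29 PM − 84 min = 3:05 PM.
Calibration ends at 3:05 PM − 45 min = 2:20 PM.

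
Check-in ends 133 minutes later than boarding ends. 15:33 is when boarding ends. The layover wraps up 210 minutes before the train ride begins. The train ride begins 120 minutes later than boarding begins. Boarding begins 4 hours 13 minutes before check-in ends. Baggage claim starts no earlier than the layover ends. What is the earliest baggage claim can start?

Check-in ends at 15:33 + 133 min = 17:46.
Boarding starts at 17:46 − 253 min = 13:33.
The train ride starts at 13:33 + 120 min = 15:33.
The layover ends at 15:33 − 210 min = 12:03.
Baggage claim is bounded by the layover, so the earliest it can start is 12:03.

12:03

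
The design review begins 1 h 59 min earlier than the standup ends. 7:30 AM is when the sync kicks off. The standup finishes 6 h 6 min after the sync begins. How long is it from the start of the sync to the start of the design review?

247 minutes

The standup ends at 7:30 AM + 366 min = 1:36 PM.
The design review starts at 1:36 PM − 119 min = 11:37 AM.
From 7:30 AM to 11:37 AM is 247 minutes.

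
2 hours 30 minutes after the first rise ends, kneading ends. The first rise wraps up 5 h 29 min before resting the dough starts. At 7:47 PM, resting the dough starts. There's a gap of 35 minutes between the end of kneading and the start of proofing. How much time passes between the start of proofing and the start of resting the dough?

2 hours 24 minutes

The first rise ends at 7:47 PM − 329 min = 2:18 PM.
Kneading ends at 2:18 PM + 150 min = 4:48 PM.
Proofing starts at 4:48 PM + 35 min = 5:23 PM.
From 5:23 PM to 7:47 PM is 2 hours 24 minutes.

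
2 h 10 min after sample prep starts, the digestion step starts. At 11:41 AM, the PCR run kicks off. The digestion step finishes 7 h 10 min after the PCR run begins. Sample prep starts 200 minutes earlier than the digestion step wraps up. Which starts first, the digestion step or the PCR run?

the PCR run

The digestion step ends at 11:41 AM + 430 min = 6:51 PM.
Sample prep starts at 6:51 PM − 200 min = 3:31 PM.
The digestion step starts at 3:31 PM + 130 min = 5:41 PM.
The digestion step starts at 5:41 PM and the PCR run starts at 11:41 AM, so the PCR run is first.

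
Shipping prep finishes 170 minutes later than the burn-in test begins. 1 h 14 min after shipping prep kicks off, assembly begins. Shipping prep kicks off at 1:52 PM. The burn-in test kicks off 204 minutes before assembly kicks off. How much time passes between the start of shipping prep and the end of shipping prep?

Assembly starts at 1:52 PM + 74 min = 3:06 PM.
The burn-in test starts at 3:06 PM − 204 min = 11:42 AM.
Shipping prep ends at 11:42 AM + 170 min = 2:32 PM.
From 1:52 PM to 2:32 PM is 40 minutes.

40 minutes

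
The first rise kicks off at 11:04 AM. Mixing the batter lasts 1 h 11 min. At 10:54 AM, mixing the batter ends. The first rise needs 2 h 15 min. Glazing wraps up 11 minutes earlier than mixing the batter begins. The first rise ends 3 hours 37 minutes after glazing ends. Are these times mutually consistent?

No

Mixing the batter starts at 10:54 AM − 71 min = 9:43 AM.
Glazing ends at 9:43 AM − 11 min = 9:32 AM.
The first rise ends at 9:32 AM + 217 min = 1:09 PM.
The first rise starts at 1:09 PM − 135 min = 10:54 AM.
But the first rise is also said to start at 11:04 AM — a 10-minute conflict.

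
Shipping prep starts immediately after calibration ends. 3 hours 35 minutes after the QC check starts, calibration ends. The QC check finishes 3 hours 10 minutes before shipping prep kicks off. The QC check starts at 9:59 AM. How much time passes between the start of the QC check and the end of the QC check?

25 minutes

Calibration ends at 9:59 AM + 215 min = 1:34 PM.
So shipping prep starts at 1:34 PM.
The QC check ends at 1:34 PM − 190 min = 10:24 AM.
From 9:59 AM to 10:24 AM is 25 minutes.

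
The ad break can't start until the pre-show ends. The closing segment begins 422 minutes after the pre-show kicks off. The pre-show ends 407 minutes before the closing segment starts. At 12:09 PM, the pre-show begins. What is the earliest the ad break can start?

12:24 PM

The closing segment starts at 12:09 PM + 422 min = 7:11 PM.
The pre-show ends at 7:11 PM − 407 min = 12:24 PM.
The ad break is bounded by the pre-show, so the earliest it can start is 12:24 PM.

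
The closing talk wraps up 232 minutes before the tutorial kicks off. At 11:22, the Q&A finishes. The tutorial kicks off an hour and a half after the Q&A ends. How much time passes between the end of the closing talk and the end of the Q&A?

The tutorial starts at 11:22 + 90 min = 12:52.
The closing talk ends at 12:52 − 232 min = 09:00.
From 09:00 to 11:22 is 142 minutes.

142 minutes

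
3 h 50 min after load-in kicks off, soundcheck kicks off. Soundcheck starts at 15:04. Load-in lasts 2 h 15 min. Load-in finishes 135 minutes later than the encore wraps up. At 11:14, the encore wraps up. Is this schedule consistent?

Yes

Load-in ends at 11:14 + 135 min = 13:29.
Load-in starts at 13:29 − 135 min = 11:14.
Soundcheck starts at 11:14 + 230 min = 15:04.
That matches the stated 15:04, so the schedule is consistent.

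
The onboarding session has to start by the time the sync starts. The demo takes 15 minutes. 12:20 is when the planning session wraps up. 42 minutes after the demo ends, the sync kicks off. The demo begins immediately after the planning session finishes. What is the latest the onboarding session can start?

13:17

The demo starts at 12:20.
The demo ends at 12:20 + 15 min = 12:35.
The sync starts at 12:35 + 42 min = 13:17.
The onboarding session is bounded by the sync, so the latest it can start is 13:17.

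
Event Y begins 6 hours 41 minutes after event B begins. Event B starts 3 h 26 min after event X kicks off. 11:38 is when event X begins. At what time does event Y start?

21:45

Event B starts at 11:38 + 206 min = 15:04.
Event Y starts at 15:04 + 401 min = 21:45.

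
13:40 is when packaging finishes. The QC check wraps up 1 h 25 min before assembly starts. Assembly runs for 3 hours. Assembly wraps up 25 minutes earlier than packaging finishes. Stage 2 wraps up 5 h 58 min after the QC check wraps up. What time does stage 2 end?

Assembly ends at 13:40 − 25 min = 13:15.
Assembly starts at 13:15 − 180 min = 10:15.
The QC check ends at 10:15 − 85 min = 08:50.
Stage 2 ends at 08:50 + 358 min = 14:48.

14:48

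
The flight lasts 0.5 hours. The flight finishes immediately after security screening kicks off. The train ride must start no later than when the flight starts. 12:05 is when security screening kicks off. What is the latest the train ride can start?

The flight ends at 12:05.
The flight starts at 12:05 − 30 min = 11:35.
The train ride is bounded by the flight, so the latest it can start is 11:35.

11:35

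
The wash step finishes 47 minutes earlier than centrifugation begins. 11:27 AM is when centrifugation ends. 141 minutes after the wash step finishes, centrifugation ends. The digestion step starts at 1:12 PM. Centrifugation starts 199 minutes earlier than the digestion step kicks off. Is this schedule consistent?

Yes

Centrifugation starts at 1:12 PM − 199 min = 9:53 AM.
The wash step ends at 9:53 AM − 47 min = 9:06 AM.
Centrifugation ends at 9:06 AM + 141 min = 11:27 AM.
That matches the stated 11:27 AM, so the schedule is consistent.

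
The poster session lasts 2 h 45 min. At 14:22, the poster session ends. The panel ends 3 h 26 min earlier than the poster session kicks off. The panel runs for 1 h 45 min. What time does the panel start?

06:26

The poster session starts at 14:22 − 165 min = 11:37.
The panel ends at 11:37 − 206 min = 08:11.
The panel starts at 08:11 − 105 min = 06:26.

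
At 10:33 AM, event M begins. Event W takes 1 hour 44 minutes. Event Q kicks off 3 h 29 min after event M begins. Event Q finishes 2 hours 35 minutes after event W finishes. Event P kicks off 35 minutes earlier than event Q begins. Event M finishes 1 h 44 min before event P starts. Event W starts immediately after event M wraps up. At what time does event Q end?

Event Q starts at 10:33 AM + 209 min = 2:02 PM.
Event P starts at 2:02 PM − 35 min = 1:27 PM.
Event M ends at 1:27 PM − 104 min = 11:43 AM.
So event W starts at 11:43 AM.
Event W ends at 11:43 AM + 104 min = 1:27 PM.
Event Q ends at 1:27 PM + 155 min = 4:02 PM.

4:02 PM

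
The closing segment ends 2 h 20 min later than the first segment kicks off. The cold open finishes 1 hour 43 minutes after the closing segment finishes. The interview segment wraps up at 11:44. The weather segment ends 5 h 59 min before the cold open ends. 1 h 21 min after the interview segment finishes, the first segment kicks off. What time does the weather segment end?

11:09

The first segment starts at 11:44 + 81 min = 13:05.
The closing segment ends at 13:05 + 140 min = 15:25.
The cold open ends at 15:25 + 103 min = 17:08.
The weather segment ends at 17:08 − 359 min = 11:09.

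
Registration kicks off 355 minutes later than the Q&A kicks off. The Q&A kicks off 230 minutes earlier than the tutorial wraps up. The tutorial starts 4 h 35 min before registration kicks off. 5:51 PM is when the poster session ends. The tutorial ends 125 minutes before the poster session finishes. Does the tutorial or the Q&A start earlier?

the Q&A

The tutorial ends at 5:51 PM − 125 min = 3:46 PM.
The Q&A starts at 3:46 PM − 230 min = 11:56 AM.
Registration starts at 11:56 AM + 355 min = 5:51 PM.
The tutorial starts at 5:51 PM − 275 min = 1:16 PM.
The tutorial starts at 1:16 PM and the Q&A starts at 11:56 AM, so the Q&A is first.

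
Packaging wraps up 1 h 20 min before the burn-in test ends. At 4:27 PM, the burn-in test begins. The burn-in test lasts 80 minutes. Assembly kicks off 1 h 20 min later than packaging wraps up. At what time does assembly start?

5:47 PM

The burn-in test ends at 4:27 PM + 80 min = 5:47 PM.
Packaging ends at 5:47 PM − 80 min = 4:27 PM.
Assembly starts at 4:27 PM + 80 min = 5:47 PM.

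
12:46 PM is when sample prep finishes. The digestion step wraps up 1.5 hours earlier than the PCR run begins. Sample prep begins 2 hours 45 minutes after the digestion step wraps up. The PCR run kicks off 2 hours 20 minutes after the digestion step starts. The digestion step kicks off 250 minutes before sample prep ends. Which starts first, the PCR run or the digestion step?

The digestion step starts at 12:46 PM − 250 min = 8:36 AM.
The PCR run starts at 8:36 AM + 140 min = 10:56 AM.
The PCR run starts at 10:56 AM and the digestion step starts at 8:36 AM, so the digestion step is first.

the digestion step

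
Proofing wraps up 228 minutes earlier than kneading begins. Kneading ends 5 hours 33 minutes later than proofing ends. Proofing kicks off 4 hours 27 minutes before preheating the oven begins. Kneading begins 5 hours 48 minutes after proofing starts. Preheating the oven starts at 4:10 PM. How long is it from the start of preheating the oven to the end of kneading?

Proofing starts at 4:10 PM − 267 min = 11:43 AM.
Kneading starts at 11:43 AM + 348 min = 5:31 PM.
Proofing ends at 5:31 PM − 228 min = 1:43 PM.
Kneading ends at 1:43 PM + 333 min = 7:16 PM.
From 4:10 PM to 7:16 PM is 186 minutes.

186 minutes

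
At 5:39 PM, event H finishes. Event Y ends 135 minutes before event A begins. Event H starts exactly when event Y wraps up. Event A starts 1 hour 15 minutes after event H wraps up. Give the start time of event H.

Event A starts at 5:39 PM + 75 min = 6:54 PM.
Event Y ends at 6:54 PM − 135 min = 4:39 PM.
So event H starts at 4:39 PM.

4:39 PM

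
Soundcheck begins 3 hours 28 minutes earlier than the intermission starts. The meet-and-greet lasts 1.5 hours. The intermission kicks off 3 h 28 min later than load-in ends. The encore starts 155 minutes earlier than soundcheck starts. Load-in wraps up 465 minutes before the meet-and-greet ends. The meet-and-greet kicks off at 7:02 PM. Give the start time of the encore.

The meet-and-greet ends at 7:02 PM + 90 min = 8:32 PM.
Load-in ends at 8:32 PM − 465 min = 12:47 PM.
The intermission starts at 12:47 PM + 208 min = 4:15 PM.
Soundcheck starts at 4:15 PM − 208 min = 12:47 PM.
The encore starts at 12:47 PM − 155 min = 10:12 AM.

10:12 AM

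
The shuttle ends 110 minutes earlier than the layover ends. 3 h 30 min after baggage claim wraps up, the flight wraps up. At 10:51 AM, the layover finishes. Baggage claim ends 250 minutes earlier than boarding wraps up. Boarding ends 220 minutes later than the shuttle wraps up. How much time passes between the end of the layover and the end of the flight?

1 hour 10 minutes

The shuttle ends at 10:51 AM − 110 min = 9:01 AM.
Boarding ends at 9:01 AM + 220 min = 12:41 PM.
Baggage claim ends at 12:41 PM − 250 min = 8:31 AM.
The flight ends at 8:31 AM + 210 min = 12:01 PM.
From 10:51 AM to 12:01 PM is 1 hour 10 minutes.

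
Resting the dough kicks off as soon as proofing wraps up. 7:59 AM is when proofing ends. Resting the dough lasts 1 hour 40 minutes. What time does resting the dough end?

9:39 AM

Resting the dough starts at 7:59 AM.
Resting the dough ends at 7:59 AM + 100 min = 9:39 AM.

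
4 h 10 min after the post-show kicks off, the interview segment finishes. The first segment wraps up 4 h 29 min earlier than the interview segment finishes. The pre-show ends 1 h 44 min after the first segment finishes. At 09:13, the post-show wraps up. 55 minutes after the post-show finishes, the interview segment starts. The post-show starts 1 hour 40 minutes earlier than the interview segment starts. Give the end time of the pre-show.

The interview segment starts at 09:13 + 55 min = 10:08.
The post-show starts at 10:08 − 100 min = 08:28.
The interview segment ends at 08:28 + 250 min = 12:38.
The first segment ends at 12:38 − 269 min = 08:09.
The pre-show ends at 08:09 + 104 min = 09:53.

09:53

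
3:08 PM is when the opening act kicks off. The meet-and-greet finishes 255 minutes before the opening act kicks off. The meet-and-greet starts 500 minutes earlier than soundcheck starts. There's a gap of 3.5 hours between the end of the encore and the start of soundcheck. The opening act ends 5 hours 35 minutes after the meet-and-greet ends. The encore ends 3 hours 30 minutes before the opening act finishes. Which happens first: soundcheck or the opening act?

the opening act

The meet-and-greet ends at 3:08 PM − 255 min = 10:53 AM.
The opening act ends at 10:53 AM + 335 min = 4:28 PM.
The encore ends at 4:28 PM − 210 min = 12:58 PM.
Soundcheck starts at 12:58 PM + 210 min = 4:28 PM.
Soundcheck starts at 4:28 PM and the opening act starts at 3:08 PM, so the opening act is first.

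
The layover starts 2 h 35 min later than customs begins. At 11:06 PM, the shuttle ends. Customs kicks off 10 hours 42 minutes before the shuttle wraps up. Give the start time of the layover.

Customs starts at 11:06 PM − 642 min = 12:24 PM.
The layover starts at 12:24 PM + 155 min = 2:59 PM.

2:59 PM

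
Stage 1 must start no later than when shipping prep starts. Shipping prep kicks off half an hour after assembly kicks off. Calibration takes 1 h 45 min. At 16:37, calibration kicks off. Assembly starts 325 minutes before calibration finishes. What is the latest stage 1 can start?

Calibration ends at 16:37 + 105 min = 18:22.
Assembly starts at 18:22 − 325 min = 12:57.
Shipping prep starts at 12:57 + 30 min = 13:27.
Stage 1 is bounded by shipping prep, so the latest it can start is 13:27.

13:27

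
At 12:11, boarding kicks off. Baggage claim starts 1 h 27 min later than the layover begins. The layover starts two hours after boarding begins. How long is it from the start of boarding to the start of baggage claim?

The layover starts at 12:11 + 120 min = 14:11.
Baggage claim starts at 14:11 + 87 min = 15:38.
From 12:11 to 15:38 is 3 hours 27 minutes.

3 hours 27 minutes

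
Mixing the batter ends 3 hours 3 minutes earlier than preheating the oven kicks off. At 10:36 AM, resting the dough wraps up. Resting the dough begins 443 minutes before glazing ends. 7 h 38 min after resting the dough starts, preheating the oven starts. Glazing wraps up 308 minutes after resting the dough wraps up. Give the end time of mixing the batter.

12:56 PM

Glazing ends at 10:36 AM + 308 min = 3:44 PM.
Resting the dough starts at 3:44 PM − 443 min = 8:21 AM.
Preheating the oven starts at 8:21 AM + 458 min = 3:59 PM.
Mixing the batter ends at 3:59 PM − 183 min = 12:56 PM.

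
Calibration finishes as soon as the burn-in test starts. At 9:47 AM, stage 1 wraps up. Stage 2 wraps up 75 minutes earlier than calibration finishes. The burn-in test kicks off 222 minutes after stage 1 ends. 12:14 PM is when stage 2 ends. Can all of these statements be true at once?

Yes

The burn-in test starts at 9:47 AM + 222 min = 1:29 PM.
So calibration ends at 1:29 PM.
Stage 2 ends at 1:29 PM − 75 min = 12:14 PM.
That matches the stated 12:14 PM, so the schedule is consistent.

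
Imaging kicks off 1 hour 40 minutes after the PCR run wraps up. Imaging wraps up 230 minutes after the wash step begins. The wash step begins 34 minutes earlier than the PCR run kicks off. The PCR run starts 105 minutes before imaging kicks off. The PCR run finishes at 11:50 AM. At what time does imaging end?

Imaging starts at 11:50 AM + 100 min = 1:30 PM.
The PCR run starts at 1:30 PM − 105 min = 11:45 AM.
The wash step starts at 11:45 AM − 34 min = 11:11 AM.
Imaging ends at 11:11 AM + 230 min = 3:01 PM.

3:01 PM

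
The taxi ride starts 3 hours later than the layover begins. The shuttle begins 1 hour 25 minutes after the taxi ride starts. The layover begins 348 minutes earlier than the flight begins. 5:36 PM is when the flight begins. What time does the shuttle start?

4:13 PM

The layover starts at 5:36 PM − 348 min = 11:48 AM.
The taxi ride starts at 11:48 AM + 180 min = 2:48 PM.
The shuttle starts at 2:48 PM + 85 min = 4:13 PM.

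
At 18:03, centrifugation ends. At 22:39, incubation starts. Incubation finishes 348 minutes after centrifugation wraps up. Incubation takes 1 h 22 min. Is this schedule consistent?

Incubation ends at 18:03 + 348 min = 23:51.
Incubation starts at 23:51 − 82 min = 22:29.
But incubation is also said to start at 22:39 — a 10-minute conflict.

No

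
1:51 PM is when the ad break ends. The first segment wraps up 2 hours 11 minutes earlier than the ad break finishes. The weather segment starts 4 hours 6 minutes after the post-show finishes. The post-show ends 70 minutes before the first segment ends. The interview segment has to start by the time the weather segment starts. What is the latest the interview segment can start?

2:36 PM

The first segment ends at 1:51 PM − 131 min = 11:40 AM.
The post-show ends at 11:40 AM − 70 min = 10:30 AM.
The weather segment starts at 10:30 AM + 246 min = 2:36 PM.
The interview segment is bounded by the weather segment, so the latest it can start is 2:36 PM.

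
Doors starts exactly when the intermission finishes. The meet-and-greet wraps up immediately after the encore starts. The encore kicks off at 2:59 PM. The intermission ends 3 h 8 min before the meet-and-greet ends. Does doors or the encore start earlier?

doors

The meet-and-greet ends at 2:59 PM.
The intermission ends at 2:59 PM − 188 min = 11:51 AM.
So doors starts at 11:51 AM.
Doors starts at 11:51 AM and the encore starts at 2:59 PM, so doors is first.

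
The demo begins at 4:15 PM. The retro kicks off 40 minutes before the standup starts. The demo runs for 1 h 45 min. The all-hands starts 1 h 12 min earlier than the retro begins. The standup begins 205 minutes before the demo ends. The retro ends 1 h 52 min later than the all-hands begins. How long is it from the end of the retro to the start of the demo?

The demo ends at 4:15 PM + 105 min = 6:00 PM.
The standup starts at 6:00 PM − 205 min = 2:35 PM.
The retro starts at 2:35 PM − 40 min = 1:55 PM.
The all-hands starts at 1:55 PM − 72 min = 12:43 PM.
The retro ends at 12:43 PM + 112 min = 2:35 PM.
From 2:35 PM to 4:15 PM is 100 minutes.

100 minutes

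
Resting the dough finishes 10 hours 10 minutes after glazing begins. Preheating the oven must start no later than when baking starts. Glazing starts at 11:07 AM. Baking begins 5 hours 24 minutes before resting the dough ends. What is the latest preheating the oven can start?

3:53 PM

Resting the dough ends at 11:07 AM + 610 min = 9:17 PM.
Baking starts at 9:17 PM − 324 min = 3:53 PM.
Preheating the oven is bounded by baking, so the latest it can start is 3:53 PM.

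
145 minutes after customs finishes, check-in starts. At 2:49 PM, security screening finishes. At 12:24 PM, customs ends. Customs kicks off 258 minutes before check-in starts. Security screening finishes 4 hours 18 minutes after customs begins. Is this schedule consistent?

Check-in starts at 12:24 PM + 145 min = 2:49 PM.
Customs starts at 2:49 PM − 258 min = 10:31 AM.
Security screening ends at 10:31 AM + 258 min = 2:49 PM.
That matches the stated 2:49 PM, so the schedule is consistent.

Yes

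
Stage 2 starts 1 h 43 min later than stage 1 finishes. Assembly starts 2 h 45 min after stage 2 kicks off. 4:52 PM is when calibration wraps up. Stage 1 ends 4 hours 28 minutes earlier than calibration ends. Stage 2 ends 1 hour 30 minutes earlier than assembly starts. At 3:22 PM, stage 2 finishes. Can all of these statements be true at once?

Yes

Stage 1 ends at 4:52 PM − 268 min = 12:24 PM.
Stage 2 starts at 12:24 PM + 103 min = 2:07 PM.
Assembly starts at 2:07 PM + 165 min = 4:52 PM.
Stage 2 ends at 4:52 PM − 90 min = 3:22 PM.
That matches the stated 3:22 PM, so the schedule is consistent.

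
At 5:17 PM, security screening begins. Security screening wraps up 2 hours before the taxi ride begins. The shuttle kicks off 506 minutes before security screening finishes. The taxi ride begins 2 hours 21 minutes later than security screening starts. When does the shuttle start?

9:12 AM

The taxi ride starts at 5:17 PM + 141 min = 7:38 PM.
Security screening ends at 7:38 PM − 120 min = 5:38 PM.
The shuttle starts at 5:38 PM − 506 min = 9:12 AM.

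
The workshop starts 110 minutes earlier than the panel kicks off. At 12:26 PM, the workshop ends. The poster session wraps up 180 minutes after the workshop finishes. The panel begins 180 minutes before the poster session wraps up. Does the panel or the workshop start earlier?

The poster session ends at 12:26 PM + 180 min = 3:26 PM.
The panel starts at 3:26 PM − 180 min = 12:26 PM.
The workshop starts at 12:26 PM − 110 min = 10:36 AM.
The panel starts at 12:26 PM and the workshop starts at 10:36 AM, so the workshop is first.

the workshop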